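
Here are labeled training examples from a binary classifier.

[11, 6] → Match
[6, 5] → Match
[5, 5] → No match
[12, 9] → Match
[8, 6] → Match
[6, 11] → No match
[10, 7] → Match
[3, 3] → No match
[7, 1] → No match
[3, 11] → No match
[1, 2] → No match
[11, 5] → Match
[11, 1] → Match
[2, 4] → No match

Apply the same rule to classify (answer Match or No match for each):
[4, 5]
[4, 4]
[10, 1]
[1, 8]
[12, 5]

The rule appears to be: first > second AND sum ≥ 10.
No match: [4, 5], since 4 < 5, 4+5 = 9.
No match: [4, 4], since 4 = 4, 4+4 = 8.
Match: [10, 1], since 10 > 1, 10+1 = 11.
No match: [1, 8], since 1 < 8, 1+8 = 9.
Match: [12, 5], since 12 > 5, 12+5 = 17.

No match, No match, Match, No match, Match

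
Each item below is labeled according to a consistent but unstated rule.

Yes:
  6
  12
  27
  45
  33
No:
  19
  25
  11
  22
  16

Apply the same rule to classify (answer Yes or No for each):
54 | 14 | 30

The common property of the 'Yes' items is: multiple of 3. No 'No' item has it.
54: 54 = 3·18, meets the rule → Yes. 14: 14 = 3·4 + 2, does not fit → No. 30: 30 = 3·10, meets the rule → Yes.

Yes, No, Yes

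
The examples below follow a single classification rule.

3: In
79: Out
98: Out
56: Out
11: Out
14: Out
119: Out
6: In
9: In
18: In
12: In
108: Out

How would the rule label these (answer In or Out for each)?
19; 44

Out, Out

All 'In' examples share one property — multiple of 3 AND at most 18 — and every 'Out' example lacks it.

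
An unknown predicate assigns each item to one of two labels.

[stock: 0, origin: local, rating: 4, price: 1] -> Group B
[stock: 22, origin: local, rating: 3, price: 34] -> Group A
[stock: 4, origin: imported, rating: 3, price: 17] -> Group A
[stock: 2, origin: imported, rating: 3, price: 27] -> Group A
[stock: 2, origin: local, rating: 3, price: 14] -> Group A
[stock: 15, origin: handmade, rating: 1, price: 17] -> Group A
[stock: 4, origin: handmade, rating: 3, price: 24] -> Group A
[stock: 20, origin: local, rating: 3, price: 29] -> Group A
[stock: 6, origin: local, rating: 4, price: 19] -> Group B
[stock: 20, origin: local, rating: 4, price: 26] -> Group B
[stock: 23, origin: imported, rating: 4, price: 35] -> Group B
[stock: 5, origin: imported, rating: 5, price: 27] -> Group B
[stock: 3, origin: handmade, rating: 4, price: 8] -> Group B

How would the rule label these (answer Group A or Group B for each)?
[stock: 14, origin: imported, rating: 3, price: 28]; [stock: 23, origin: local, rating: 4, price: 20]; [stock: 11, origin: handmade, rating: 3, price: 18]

The common property of the 'Group A' items is: rating ≤ 3. No 'Group B' item has it.
[stock: 14, origin: imported, rating: 3, price: 28] → rating = 3 → Group A.
[stock: 23, origin: local, rating: 4, price: 20] → rating = 4 → Group B.
[stock: 11, origin: handmade, rating: 3, price: 18] → rating = 3 → Group A.

Group A, Group B, Group A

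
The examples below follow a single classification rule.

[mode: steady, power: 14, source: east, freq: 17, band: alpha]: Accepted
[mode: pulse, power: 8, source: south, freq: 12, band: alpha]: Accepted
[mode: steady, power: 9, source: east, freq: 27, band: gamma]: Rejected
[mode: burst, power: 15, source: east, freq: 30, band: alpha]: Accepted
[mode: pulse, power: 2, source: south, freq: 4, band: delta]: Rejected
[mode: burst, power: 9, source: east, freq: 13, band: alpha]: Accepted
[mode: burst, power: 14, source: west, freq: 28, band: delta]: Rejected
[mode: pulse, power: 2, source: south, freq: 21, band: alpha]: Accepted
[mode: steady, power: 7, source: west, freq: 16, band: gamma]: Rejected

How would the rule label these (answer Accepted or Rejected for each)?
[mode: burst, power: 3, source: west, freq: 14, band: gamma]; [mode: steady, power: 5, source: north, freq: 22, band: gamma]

Rejected, Rejected

The simplest hypothesis consistent with all the labels is: band is alpha.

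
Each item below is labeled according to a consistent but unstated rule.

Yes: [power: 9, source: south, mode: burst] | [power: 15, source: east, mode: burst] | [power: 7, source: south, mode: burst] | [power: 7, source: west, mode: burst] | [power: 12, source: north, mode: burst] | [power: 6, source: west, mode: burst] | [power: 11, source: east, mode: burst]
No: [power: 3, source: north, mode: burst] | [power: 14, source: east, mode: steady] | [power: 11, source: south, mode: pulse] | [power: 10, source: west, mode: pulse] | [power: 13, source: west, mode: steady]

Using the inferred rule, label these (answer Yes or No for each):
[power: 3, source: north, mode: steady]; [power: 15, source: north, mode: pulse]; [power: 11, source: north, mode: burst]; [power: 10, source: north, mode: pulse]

Rule: mode is burst AND power ≥ 6. This holds for each 'Yes' example and fails for each 'No' one.
No: [power: 3, source: north, mode: steady], since mode is steady, power = 3. No: [power: 15, source: north, mode: pulse], since mode is pulse, power = 15. Yes: [power: 11, source: north, mode: burst], since mode is burst, power = 11. No: [power: 10, source: north, mode: pulse], since mode is pulse, power = 10.

No, No, Yes, No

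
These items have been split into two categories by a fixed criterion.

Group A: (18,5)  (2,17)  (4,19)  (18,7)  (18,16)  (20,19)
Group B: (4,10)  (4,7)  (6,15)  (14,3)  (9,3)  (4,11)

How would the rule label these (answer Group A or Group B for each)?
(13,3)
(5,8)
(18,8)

One predicate separates the groups cleanly: max ≥ 16.
(13,3) → max 13 → Group B.
(5,8) → max 8 → Group B.
(18,8) → max 18 → Group A.

Group B, Group B, Group A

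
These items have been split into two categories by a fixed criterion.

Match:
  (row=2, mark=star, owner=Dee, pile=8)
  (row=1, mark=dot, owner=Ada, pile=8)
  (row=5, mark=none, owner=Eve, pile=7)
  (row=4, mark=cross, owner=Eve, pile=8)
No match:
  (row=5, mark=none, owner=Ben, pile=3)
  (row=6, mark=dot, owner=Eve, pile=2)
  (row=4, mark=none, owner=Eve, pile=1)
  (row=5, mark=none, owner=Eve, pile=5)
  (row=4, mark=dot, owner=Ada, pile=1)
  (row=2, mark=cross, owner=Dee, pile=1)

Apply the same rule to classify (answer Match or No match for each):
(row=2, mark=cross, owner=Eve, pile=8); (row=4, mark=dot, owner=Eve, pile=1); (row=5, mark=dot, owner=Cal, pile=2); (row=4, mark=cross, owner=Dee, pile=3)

All 'Match' examples share one property — pile ≥ 7 — and every 'No match' example lacks it.
(row=2, mark=cross, owner=Eve, pile=8): Match (pile = 8). (row=4, mark=dot, owner=Eve, pile=1): No match (pile = 1). (row=5, mark=dot, owner=Cal, pile=2): No match (pile = 2). (row=4, mark=cross, owner=Dee, pile=3): No match (pile = 3).

Match, No match, No match, No match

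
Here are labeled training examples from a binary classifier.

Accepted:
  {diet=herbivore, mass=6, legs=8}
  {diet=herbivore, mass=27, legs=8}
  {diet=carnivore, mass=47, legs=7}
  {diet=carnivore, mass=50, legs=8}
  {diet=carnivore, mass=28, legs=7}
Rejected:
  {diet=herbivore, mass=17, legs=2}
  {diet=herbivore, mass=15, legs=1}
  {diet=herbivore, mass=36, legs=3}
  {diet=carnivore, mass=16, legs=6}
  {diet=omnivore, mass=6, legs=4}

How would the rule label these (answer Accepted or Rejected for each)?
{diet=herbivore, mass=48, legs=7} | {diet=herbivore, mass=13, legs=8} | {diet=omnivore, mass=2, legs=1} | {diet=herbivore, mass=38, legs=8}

Accepted, Accepted, Rejected, Accepted

Every 'Accepted' example satisfies: legs ≥ 7. None of the 'Rejected' examples do.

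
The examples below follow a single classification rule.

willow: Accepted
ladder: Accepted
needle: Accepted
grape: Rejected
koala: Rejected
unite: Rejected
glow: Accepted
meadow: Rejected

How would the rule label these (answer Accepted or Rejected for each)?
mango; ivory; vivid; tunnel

Rejected, Rejected, Rejected, Accepted

The simplest hypothesis consistent with all the labels is: even length AND contains 'l'.
mango: length 5, no 'l' — fails the rule, so Rejected. ivory: length 5, no 'l' — fails the rule, so Rejected. vivid: length 5, no 'l' — fails the rule, so Rejected. tunnel: length 6, has 'l' — fits, so Accepted.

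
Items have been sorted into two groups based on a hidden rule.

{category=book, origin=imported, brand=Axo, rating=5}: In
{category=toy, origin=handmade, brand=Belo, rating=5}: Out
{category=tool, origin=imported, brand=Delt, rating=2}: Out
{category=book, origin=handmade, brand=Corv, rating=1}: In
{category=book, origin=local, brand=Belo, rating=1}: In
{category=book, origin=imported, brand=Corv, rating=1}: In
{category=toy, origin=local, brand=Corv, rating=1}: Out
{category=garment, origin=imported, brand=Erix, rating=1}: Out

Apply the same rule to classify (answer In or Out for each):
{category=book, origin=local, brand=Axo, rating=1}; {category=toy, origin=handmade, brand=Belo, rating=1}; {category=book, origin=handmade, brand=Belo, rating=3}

Comparing the two groups points to one rule — category is book.

In, Out, In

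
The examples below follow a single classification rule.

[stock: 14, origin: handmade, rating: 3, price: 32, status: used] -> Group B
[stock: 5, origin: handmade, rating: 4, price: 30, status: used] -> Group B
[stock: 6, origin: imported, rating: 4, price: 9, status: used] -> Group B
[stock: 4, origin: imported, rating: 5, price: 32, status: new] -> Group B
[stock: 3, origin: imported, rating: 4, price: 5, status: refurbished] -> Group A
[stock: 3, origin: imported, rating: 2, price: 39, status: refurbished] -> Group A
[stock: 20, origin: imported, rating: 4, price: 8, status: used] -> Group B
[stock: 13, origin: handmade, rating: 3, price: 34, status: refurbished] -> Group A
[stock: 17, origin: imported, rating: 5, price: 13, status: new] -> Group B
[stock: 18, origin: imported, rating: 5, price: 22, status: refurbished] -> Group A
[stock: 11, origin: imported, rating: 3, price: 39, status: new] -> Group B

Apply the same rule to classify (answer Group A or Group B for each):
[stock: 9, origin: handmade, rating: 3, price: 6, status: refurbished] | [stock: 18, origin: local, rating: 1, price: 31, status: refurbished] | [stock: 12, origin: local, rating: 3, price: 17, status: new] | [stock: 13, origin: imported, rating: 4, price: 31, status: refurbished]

Group A, Group A, Group B, Group A

One predicate separates the groups cleanly: status is refurbished.
[stock: 9, origin: handmade, rating: 3, price: 6, status: refurbished]: Group A (status is refurbished).
[stock: 18, origin: local, rating: 1, price: 31, status: refurbished]: Group A (status is refurbished).
[stock: 12, origin: local, rating: 3, price: 17, status: new]: Group B (status is new).
[stock: 13, origin: imported, rating: 4, price: 31, status: refurbished]: Group A (status is refurbished).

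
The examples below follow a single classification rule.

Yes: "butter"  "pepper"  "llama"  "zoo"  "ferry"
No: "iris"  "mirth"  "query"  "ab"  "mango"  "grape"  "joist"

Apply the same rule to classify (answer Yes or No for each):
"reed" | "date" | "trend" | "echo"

Yes, No, No, No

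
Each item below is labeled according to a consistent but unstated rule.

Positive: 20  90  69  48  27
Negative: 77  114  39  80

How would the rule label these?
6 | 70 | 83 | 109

Positive, Negative, Positive, Negative

Rule: ≡ 6 (mod 7). This holds for each 'Positive' example and fails for each 'Negative' one.
Positive: 6, since 6 mod 7 = 6. Negative: 70, since 70 mod 7 = 0. Positive: 83, since 83 mod 7 = 6. Negative: 109, since 109 mod 7 = 4.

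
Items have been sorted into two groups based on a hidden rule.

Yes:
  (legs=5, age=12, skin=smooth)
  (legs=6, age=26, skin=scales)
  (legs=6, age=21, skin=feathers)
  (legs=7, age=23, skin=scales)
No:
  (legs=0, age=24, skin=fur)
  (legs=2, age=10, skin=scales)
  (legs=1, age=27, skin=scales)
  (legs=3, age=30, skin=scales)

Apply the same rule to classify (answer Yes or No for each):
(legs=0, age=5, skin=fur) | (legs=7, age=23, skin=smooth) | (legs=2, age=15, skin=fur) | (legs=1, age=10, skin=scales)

'Yes' ⟺ legs ≥ 5.
(legs=0, age=5, skin=fur) — legs = 0, hence No. (legs=7, age=23, skin=smooth) — legs = 7, hence Yes. (legs=2, age=15, skin=fur) — legs = 2, hence No. (legs=1, age=10, skin=scales) — legs = 1, hence No.

No, Yes, No, No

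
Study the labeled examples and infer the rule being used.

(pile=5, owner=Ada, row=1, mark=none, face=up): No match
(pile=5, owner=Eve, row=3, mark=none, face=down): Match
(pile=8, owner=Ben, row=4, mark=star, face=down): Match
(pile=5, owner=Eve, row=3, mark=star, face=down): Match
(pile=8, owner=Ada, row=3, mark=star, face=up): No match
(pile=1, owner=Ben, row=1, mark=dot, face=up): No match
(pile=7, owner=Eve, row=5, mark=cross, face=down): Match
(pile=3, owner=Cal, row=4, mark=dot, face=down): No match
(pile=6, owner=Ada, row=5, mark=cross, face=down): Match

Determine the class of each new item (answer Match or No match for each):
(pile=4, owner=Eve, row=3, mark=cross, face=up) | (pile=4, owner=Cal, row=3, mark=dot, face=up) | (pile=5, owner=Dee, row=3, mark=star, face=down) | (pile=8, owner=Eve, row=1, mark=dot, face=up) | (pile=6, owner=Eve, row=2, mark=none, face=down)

The rule appears to be: face is down AND pile ≥ 5.

No match, No match, Match, No match, Match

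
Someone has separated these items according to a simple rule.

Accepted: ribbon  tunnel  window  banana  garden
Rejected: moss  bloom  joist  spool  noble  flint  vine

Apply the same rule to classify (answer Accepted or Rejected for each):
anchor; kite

The simplest hypothesis consistent with all the labels is: length 6.

Accepted, Rejected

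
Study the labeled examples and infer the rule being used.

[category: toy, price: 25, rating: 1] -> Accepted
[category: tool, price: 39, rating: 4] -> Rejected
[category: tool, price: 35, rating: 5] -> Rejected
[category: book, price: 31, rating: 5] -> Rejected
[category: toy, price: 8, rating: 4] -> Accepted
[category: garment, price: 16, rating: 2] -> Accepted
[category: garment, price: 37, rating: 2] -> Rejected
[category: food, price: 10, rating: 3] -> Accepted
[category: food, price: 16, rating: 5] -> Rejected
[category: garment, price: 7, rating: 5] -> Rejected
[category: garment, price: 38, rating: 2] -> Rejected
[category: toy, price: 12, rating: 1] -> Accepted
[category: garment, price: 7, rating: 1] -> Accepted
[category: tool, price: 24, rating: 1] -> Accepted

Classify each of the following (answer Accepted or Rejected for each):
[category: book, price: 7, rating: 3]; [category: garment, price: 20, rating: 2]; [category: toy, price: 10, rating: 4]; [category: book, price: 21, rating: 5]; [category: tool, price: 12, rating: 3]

Every 'Accepted' example satisfies: rating ≤ 4 AND price ≤ 25. None of the 'Rejected' examples do.

Accepted, Accepted, Accepted, Rejected, Accepted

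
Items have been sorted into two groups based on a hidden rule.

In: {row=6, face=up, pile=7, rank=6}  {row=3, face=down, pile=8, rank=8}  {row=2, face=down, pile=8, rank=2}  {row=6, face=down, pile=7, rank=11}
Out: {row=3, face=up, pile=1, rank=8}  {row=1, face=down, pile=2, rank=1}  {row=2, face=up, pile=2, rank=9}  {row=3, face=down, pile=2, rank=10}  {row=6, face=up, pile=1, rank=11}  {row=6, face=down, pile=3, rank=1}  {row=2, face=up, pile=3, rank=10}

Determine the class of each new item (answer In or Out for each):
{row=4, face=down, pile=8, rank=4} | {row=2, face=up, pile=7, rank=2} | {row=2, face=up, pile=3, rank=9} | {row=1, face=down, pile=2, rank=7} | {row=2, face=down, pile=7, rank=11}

In, In, Out, Out, In

The common property of the 'In' items is: pile ≥ 7. No 'Out' item has it.
{row=4, face=down, pile=8, rank=4}: In (pile = 8).
{row=2, face=up, pile=7, rank=2}: In (pile = 7).
{row=2, face=up, pile=3, rank=9}: Out (pile = 3).
{row=1, face=down, pile=2, rank=7}: Out (pile = 2).
{row=2, face=down, pile=7, rank=11}: In (pile = 7).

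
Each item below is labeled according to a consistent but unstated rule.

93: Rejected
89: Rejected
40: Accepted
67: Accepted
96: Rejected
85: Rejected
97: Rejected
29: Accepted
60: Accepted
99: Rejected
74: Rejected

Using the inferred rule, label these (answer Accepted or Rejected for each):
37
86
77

Accepted, Rejected, Rejected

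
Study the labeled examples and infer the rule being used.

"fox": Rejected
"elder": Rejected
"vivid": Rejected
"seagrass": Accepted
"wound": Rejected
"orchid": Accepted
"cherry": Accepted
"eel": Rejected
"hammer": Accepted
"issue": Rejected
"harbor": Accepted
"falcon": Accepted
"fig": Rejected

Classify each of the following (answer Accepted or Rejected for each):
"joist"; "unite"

Rejected, Rejected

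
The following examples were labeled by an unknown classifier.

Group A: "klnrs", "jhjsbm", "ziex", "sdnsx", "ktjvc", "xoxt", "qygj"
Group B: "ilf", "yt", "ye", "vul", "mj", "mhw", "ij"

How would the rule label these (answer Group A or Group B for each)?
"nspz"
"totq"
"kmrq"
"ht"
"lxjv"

Group A, Group A, Group A, Group B, Group A

The rule appears to be: length ≥ 4.
"nspz" — length 4, hence Group A. "totq" — length 4, hence Group A. "kmrq" — length 4, hence Group A. "ht" — length 2, hence Group B. "lxjv" — length 4, hence Group A.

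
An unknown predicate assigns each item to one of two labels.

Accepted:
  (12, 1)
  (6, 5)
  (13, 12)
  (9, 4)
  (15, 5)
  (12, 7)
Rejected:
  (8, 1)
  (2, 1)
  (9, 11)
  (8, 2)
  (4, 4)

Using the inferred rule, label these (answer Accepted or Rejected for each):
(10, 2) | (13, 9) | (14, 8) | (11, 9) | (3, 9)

The rule appears to be: first > second AND sum ≥ 11.
(10, 2): Accepted (10 > 2, 10+2 = 12).
(13, 9): Accepted (13 > 9, 13+9 = 22).
(14, 8): Accepted (14 > 8, 14+8 = 22).
(11, 9): Accepted (11 > 9, 11+9 = 20).
(3, 9): Rejected (3 < 9, 3+9 = 12).

Accepted, Accepted, Accepted, Accepted, Rejected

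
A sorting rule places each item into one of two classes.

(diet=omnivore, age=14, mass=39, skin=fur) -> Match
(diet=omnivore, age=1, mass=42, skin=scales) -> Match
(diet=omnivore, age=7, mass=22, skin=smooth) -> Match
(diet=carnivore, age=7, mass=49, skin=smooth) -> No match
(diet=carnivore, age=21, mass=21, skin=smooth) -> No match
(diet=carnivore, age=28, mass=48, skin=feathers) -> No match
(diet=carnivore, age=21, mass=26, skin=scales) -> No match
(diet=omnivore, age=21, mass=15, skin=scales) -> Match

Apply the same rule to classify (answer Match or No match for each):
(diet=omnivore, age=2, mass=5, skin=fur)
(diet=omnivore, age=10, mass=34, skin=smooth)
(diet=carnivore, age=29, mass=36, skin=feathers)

The pattern is that an item is 'Match' exactly when: diet is omnivore.
(diet=omnivore, age=2, mass=5, skin=fur): diet is omnivore, satisfies this → Match. (diet=omnivore, age=10, mass=34, skin=smooth): diet is omnivore, satisfies this → Match. (diet=carnivore, age=29, mass=36, skin=feathers): diet is carnivore, doesn't match → No match.

Match, Match, No match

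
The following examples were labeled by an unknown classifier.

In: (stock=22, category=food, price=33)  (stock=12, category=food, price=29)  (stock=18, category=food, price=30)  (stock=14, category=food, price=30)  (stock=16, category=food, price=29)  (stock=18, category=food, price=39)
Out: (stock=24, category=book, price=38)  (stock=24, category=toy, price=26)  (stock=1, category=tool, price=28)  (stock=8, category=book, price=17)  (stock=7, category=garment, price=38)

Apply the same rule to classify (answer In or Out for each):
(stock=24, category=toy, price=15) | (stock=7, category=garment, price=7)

Checking candidate rules against both groups, what survives is: category is food.
(stock=24, category=toy, price=15): Out (category is toy).
(stock=7, category=garment, price=7): Out (category is garment).

Out, Out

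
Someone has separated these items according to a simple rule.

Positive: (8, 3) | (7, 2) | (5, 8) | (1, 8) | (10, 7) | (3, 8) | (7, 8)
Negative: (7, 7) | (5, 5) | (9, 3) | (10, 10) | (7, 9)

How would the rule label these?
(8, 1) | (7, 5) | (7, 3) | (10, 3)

Positive, Negative, Negative, Positive

The common property of the 'Positive' items is: sum is odd. No 'Negative' item has it.
(8, 1): 8+1 = 9, fits → Positive. (7, 5): 7+5 = 12, doesn't match → Negative. (7, 3): 7+3 = 10, doesn't match → Negative. (10, 3): 10+3 = 13, fits → Positive.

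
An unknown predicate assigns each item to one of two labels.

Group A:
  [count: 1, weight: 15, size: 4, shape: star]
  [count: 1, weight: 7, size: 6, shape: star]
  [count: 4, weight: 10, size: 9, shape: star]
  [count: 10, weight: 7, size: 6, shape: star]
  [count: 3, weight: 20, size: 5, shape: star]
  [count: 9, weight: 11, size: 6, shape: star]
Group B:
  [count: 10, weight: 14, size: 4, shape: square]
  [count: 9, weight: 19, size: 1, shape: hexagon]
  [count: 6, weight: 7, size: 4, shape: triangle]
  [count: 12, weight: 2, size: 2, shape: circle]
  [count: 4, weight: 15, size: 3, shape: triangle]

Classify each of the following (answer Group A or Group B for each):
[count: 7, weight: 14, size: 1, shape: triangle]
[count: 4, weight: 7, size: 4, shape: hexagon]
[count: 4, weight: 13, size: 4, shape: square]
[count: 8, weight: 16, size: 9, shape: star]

One predicate separates the groups cleanly: shape is star.
[count: 7, weight: 14, size: 1, shape: triangle] — shape is triangle, hence Group B.
[count: 4, weight: 7, size: 4, shape: hexagon] — shape is hexagon, hence Group B.
[count: 4, weight: 13, size: 4, shape: square] — shape is square, hence Group B.
[count: 8, weight: 16, size: 9, shape: star] — shape is star, hence Group A.

Group B, Group B, Group B, Group A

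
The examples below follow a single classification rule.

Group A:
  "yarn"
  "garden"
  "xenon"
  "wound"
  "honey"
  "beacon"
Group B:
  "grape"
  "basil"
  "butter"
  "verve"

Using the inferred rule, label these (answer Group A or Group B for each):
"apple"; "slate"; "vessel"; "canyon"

Group B, Group B, Group B, Group A

The distinguishing property — contains 'n' — holds for all the 'Group A' cases and none of the 'Group B' cases.
"apple" — no 'n', hence Group B.
"slate" — no 'n', hence Group B.
"vessel" — no 'n', hence Group B.
"canyon" — has 'n', hence Group A.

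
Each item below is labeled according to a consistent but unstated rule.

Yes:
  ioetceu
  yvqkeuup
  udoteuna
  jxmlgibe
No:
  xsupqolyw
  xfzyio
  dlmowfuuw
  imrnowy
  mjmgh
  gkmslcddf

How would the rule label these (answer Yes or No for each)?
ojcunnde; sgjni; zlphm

Comparing the two groups points to one rule — contains 'e'.

Yes, No, No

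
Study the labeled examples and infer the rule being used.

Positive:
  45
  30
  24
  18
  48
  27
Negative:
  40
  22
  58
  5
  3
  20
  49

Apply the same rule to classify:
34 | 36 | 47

Negative, Positive, Negative

Every 'Positive' example satisfies: multiple of 3 AND at least 5. None of the 'Negative' examples do.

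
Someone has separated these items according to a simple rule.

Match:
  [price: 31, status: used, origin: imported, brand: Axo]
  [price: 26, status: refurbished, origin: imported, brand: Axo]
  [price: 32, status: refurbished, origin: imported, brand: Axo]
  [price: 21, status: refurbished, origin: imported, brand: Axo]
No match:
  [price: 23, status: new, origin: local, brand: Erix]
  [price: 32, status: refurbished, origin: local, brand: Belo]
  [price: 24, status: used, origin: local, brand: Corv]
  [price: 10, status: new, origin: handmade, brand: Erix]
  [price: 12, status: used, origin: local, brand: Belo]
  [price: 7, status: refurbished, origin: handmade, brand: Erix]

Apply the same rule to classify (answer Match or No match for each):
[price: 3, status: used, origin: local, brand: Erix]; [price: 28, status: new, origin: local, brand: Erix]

No match, No match

The pattern is that an item is 'Match' exactly when: brand is Axo.
[price: 3, status: used, origin: local, brand: Erix]: brand is Erix, fails this test → No match. [price: 28, status: new, origin: local, brand: Erix]: brand is Erix, fails this test → No match.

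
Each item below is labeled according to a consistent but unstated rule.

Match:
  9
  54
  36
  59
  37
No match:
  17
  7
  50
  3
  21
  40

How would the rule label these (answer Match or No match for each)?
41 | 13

No match, No match

One predicate separates the groups cleanly: digit sum ≥ 9.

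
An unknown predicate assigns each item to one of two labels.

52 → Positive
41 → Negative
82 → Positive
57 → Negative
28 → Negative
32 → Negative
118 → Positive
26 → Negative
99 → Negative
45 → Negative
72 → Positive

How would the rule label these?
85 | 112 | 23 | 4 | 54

The pattern is that an item is 'Positive' exactly when: even AND at least 41.

Negative, Positive, Negative, Negative, Positive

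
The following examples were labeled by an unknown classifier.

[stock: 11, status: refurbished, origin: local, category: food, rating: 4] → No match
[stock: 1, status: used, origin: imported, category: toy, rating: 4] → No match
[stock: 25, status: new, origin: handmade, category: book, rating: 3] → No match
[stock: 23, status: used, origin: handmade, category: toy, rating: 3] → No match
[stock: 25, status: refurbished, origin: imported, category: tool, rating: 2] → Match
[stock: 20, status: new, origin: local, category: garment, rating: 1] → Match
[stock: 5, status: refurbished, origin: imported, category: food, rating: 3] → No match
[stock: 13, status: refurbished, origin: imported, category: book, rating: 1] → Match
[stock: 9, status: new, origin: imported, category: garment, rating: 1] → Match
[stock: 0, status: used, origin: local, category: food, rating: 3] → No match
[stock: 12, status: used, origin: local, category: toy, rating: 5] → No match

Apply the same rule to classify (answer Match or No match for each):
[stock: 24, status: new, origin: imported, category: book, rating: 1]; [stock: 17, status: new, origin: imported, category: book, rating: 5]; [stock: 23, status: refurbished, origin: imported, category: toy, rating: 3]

Match, No match, No match

The rule appears to be: rating ≤ 2.
[stock: 24, status: new, origin: imported, category: book, rating: 1] → rating = 1 → Match.
[stock: 17, status: new, origin: imported, category: book, rating: 5] → rating = 5 → No match.
[stock: 23, status: refurbished, origin: imported, category: toy, rating: 3] → rating = 3 → No match.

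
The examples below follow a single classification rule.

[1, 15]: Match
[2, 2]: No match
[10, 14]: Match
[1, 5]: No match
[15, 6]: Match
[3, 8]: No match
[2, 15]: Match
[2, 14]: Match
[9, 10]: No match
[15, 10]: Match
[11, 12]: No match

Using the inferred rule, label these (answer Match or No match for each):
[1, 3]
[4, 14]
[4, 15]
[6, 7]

The distinguishing property — max ≥ 14 — holds for all the 'Match' cases and none of the 'No match' cases.
No match: [1, 3], since max 3. Match: [4, 14], since max 14. Match: [4, 15], since max 15. No match: [6, 7], since max 7.

No match, Match, Match, No match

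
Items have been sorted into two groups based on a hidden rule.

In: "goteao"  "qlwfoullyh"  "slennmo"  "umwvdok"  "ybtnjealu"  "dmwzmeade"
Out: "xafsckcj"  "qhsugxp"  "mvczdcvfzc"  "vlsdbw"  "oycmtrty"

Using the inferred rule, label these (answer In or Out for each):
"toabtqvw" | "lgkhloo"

In, In

'In' ⟺ has ≥ 2 vowels.
"toabtqvw" — 2 vowels, hence In.
"lgkhloo" — 2 vowels, hence In.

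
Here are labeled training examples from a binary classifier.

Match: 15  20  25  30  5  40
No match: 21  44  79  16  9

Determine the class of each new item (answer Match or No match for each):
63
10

No match, Match

The common property of the 'Match' items is: multiple of 5. No 'No match' item has it.
63: 63 = 5·12 + 3, does not fit → No match. 10: 10 = 5·2, has this property → Match.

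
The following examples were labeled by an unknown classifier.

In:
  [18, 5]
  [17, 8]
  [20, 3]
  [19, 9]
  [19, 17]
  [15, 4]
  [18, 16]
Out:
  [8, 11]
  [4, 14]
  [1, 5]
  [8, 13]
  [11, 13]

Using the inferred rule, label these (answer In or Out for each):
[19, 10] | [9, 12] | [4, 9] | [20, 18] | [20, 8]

In, Out, Out, In, In

The pattern is that an item is 'In' exactly when: first > second.
[19, 10] — 19 > 10, hence In.
[9, 12] — 9 < 12, hence Out.
[4, 9] — 4 < 9, hence Out.
[20, 18] — 20 > 18, hence In.
[20, 8] — 20 > 8, hence In.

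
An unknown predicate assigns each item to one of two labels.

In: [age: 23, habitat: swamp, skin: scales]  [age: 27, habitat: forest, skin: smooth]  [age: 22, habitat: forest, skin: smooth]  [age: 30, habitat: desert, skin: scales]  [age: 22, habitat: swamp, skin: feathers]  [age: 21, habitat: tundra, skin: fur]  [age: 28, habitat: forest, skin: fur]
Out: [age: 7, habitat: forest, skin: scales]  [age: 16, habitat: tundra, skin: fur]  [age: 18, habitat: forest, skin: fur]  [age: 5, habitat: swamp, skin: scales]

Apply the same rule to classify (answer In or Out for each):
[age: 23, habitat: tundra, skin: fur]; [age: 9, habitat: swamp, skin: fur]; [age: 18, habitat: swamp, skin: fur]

The classifier is using: age ≥ 21.

In, Out, Out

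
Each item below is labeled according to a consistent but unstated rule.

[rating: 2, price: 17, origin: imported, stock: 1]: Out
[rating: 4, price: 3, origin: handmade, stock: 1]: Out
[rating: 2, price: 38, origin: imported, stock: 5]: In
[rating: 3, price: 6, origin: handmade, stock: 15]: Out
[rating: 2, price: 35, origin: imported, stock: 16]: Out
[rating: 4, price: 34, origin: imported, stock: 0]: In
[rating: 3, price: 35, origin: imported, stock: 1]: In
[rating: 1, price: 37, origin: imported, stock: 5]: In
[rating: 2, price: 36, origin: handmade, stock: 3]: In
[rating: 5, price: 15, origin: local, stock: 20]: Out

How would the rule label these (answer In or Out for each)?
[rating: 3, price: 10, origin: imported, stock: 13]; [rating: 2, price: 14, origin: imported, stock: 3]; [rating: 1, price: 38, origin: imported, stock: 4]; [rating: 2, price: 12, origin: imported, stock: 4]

Out, Out, In, Out

The common property of the 'In' items is: stock ≤ 5 AND price ≥ 34. No 'Out' item has it.
[rating: 3, price: 10, origin: imported, stock: 13]: stock = 13, price = 10 — does not satisfy this, so Out. [rating: 2, price: 14, origin: imported, stock: 3]: stock = 3, price = 14 — does not satisfy this, so Out. [rating: 1, price: 38, origin: imported, stock: 4]: stock = 4, price = 38 — satisfies this, so In. [rating: 2, price: 12, origin: imported, stock: 4]: stock = 4, price = 12 — does not satisfy this, so Out.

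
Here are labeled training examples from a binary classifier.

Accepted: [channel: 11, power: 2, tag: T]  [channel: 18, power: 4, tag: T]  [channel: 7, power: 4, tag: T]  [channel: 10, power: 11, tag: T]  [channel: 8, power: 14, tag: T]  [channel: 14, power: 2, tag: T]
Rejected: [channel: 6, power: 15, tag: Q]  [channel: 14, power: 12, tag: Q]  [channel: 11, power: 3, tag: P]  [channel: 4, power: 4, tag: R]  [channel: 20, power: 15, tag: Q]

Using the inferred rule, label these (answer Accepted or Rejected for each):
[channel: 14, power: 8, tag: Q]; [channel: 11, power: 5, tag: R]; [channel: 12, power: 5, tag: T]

Rejected, Rejected, Accepted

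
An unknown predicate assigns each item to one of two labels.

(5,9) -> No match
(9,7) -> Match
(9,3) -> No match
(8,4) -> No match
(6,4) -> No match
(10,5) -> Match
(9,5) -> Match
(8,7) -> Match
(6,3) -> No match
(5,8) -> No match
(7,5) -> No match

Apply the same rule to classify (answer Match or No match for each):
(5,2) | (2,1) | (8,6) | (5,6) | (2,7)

No match, No match, Match, No match, No match

The simplest hypothesis consistent with all the labels is: first > second AND sum ≥ 13.
(5,2) → 5 > 2, 5+2 = 7 → No match. (2,1) → 2 > 1, 2+1 = 3 → No match. (8,6) → 8 > 6, 8+6 = 14 → Match. (5,6) → 5 < 6, 5+6 = 11 → No match. (2,7) → 2 < 7, 2+7 = 9 → No match.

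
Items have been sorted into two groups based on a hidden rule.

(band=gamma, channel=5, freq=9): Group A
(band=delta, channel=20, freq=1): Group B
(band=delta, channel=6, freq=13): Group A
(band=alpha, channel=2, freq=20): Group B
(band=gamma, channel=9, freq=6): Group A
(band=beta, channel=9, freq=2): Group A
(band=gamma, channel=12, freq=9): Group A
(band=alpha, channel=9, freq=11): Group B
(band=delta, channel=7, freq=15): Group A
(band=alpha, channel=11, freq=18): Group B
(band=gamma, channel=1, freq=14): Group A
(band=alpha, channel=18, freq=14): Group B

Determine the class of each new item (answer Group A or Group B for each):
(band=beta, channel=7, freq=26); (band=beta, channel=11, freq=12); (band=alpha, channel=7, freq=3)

Group A, Group A, Group B

The distinguishing property — band is not alpha AND freq ≥ 2 — holds for all the 'Group A' cases and none of the 'Group B' cases.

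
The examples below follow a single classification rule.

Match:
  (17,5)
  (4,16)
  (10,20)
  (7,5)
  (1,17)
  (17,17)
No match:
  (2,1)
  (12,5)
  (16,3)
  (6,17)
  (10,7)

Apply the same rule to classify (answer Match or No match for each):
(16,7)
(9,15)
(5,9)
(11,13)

No match, Match, Match, Match

A rule that fits every label: sum is even — true of each 'Match' example, false of each 'No match' one.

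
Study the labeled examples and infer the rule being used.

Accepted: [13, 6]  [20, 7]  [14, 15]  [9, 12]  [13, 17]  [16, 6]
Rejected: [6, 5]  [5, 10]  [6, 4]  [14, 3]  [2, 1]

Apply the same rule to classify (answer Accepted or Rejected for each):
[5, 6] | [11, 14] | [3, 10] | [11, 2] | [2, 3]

Rejected, Accepted, Rejected, Rejected, Rejected

'Accepted' ⟺ sum ≥ 19.
[5, 6] → 5+6 = 11 → Rejected.
[11, 14] → 11+14 = 25 → Accepted.
[3, 10] → 3+10 = 13 → Rejected.
[11, 2] → 11+2 = 13 → Rejected.
[2, 3] → 2+3 = 5 → Rejected.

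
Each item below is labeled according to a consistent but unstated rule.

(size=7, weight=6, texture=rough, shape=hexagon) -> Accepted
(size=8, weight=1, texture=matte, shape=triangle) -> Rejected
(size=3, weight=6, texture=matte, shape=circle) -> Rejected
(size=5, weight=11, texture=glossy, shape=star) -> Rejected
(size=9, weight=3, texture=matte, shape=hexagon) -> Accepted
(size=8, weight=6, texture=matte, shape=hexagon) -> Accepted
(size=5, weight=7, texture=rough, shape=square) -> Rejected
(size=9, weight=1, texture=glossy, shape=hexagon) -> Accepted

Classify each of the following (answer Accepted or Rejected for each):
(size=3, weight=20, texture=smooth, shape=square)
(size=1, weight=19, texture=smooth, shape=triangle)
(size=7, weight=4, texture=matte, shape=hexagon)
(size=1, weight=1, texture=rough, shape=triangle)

All 'Accepted' examples share one property — shape is hexagon — and every 'Rejected' example lacks it.

Rejected, Rejected, Accepted, Rejected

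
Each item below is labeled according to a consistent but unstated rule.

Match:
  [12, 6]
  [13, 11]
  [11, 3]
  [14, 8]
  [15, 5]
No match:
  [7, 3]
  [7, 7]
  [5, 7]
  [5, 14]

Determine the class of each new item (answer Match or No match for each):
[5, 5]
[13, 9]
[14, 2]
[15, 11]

No match, Match, Match, Match

The distinguishing property — first ≥ 8 — holds for all the 'Match' cases and none of the 'No match' cases.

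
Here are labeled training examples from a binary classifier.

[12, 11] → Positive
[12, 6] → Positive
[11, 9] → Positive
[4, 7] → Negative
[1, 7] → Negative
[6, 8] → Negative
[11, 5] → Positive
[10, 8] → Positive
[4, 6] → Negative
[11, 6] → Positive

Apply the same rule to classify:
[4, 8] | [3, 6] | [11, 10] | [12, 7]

The pattern is that an item is 'Positive' exactly when: first > second.
Negative: [4, 8], since 4 < 8.
Negative: [3, 6], since 3 < 6.
Positive: [11, 10], since 11 > 10.
Positive: [12, 7], since 12 > 7.

Negative, Negative, Positive, Positive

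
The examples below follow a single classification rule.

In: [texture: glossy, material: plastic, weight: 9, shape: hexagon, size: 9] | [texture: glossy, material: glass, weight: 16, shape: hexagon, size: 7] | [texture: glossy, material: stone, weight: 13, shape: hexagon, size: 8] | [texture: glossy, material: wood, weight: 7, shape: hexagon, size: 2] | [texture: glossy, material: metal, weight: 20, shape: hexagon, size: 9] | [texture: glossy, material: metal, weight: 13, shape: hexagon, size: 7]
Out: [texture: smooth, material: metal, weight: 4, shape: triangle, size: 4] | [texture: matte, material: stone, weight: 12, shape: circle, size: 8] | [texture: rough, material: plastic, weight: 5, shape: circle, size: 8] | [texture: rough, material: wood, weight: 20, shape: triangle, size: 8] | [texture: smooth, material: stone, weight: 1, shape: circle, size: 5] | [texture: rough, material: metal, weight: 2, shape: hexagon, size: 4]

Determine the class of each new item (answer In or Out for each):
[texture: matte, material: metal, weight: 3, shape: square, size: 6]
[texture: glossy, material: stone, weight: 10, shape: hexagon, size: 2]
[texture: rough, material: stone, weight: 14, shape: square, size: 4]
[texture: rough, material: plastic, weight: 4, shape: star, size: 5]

Comparing the two groups points to one rule — texture is glossy.
[texture: matte, material: metal, weight: 3, shape: square, size: 6] → texture is matte → Out. [texture: glossy, material: stone, weight: 10, shape: hexagon, size: 2] → texture is glossy → In. [texture: rough, material: stone, weight: 14, shape: square, size: 4] → texture is rough → Out. [texture: rough, material: plastic, weight: 4, shape: star, size: 5] → texture is rough → Out.

Out, In, Out, Out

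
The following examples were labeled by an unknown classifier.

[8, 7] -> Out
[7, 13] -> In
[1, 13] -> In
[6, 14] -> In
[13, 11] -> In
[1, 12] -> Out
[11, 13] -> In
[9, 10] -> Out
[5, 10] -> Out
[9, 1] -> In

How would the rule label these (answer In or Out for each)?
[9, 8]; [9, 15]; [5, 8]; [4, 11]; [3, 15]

Checking candidate rules against both groups, what survives is: sum is even.
[9, 8] — 9+8 = 17, hence Out.
[9, 15] — 9+15 = 24, hence In.
[5, 8] — 5+8 = 13, hence Out.
[4, 11] — 4+11 = 15, hence Out.
[3, 15] — 3+15 = 18, hence In.

Out, In, Out, Out, In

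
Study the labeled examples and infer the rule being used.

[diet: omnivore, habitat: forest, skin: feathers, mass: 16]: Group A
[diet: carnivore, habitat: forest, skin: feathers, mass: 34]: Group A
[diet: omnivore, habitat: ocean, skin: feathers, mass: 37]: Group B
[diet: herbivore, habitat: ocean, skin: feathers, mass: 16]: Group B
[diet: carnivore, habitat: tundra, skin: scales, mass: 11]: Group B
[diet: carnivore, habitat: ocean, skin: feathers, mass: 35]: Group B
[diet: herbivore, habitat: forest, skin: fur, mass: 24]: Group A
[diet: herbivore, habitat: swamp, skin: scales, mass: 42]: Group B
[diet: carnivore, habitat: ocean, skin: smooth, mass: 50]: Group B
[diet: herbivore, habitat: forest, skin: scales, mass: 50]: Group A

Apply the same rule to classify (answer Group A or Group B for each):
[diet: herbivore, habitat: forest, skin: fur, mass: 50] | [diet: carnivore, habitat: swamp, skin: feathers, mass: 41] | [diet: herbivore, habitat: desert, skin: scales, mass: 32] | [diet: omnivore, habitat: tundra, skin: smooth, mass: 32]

A rule that fits every label: habitat is forest — true of each 'Group A' example, false of each 'Group B' one.
[diet: herbivore, habitat: forest, skin: fur, mass: 50]: Group A (habitat is forest).
[diet: carnivore, habitat: swamp, skin: feathers, mass: 41]: Group B (habitat is swamp).
[diet: herbivore, habitat: desert, skin: scales, mass: 32]: Group B (habitat is desert).
[diet: omnivore, habitat: tundra, skin: smooth, mass: 32]: Group B (habitat is tundra).

Group A, Group B, Group B, Group B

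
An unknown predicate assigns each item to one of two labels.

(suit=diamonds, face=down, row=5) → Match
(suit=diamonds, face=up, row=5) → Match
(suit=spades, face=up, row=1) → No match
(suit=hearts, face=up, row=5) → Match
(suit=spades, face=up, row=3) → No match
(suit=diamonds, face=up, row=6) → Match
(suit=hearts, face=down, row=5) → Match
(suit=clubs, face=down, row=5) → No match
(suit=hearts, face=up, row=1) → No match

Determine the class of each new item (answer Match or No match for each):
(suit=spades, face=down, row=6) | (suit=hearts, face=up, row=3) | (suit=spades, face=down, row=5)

Match, No match, Match

The common property of the 'Match' items is: suit is not clubs AND row ≥ 5. No 'No match' item has it.
(suit=spades, face=down, row=6): suit is spades, row = 6, has this property → Match.
(suit=hearts, face=up, row=3): suit is hearts, row = 3, lacks this property → No match.
(suit=spades, face=down, row=5): suit is spades, row = 5, has this property → Match.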